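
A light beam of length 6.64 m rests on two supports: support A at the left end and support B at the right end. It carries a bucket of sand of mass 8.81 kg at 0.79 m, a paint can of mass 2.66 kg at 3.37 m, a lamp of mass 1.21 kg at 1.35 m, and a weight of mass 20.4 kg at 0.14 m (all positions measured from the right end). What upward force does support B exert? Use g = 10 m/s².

R_B ≈ 300 N

Taking torques about support A:
Bucket of sand: 8.81 × 10 = 88.1 N down at 0.79 m → arm 5.85 m, τ = 88.1 × 5.85 = 515.4 N·m clockwise.
Paint can: 2.66 × 10 = 26.6 N down at 3.37 m → arm 3.27 m, τ = 26.6 × 3.27 = 86.98 N·m clockwise.
Lamp: 1.21 × 10 = 12.1 N down at 1.35 m → arm 5.29 m, τ = 12.1 × 5.29 = 64.01 N·m clockwise.
Weight: 20.4 × 10 = 204 N down at 0.14 m → arm 6.5 m, τ = 204 × 6.5 = 1326 N·m clockwise.
Net load moment about support A = 1992 N·m clockwise.
Reaction R at support B is upward at 0 m, arm 6.64 m → moment R × 6.64 counterclockwise.
Στ = 0 ⇒ R × 6.64 = 1992 ⇒ R = 300 N.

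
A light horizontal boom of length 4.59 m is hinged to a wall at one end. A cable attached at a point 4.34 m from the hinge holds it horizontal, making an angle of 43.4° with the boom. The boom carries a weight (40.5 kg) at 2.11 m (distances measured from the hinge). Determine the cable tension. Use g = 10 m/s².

T ≈ 287 N

Sum moments about the hinge (the unknown hinge reaction has zero arm there).
Weight: 40.5 × 10 = 405 N down at 2.11 m → arm 2.11 m, τ = 405 × 2.11 = 854.5 N·m clockwise.
Total clockwise load moment = 854.5 N·m.
The cable tension T acts at 4.34 m; only its component perpendicular to the boom, T sinθ, produces torque. sin 43.4° = 0.6871.
For rotational equilibrium, T × 4.34 × 0.6871 = 854.5, so T = 854.5 / 2.982 = 287 N.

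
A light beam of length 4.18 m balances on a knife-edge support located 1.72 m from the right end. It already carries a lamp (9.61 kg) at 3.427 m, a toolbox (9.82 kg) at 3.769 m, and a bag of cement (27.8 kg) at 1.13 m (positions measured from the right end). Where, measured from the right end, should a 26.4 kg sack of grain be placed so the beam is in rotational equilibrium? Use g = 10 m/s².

Taking torques about the knife-edge support (at 1.72 m from the right end):
Lamp: 9.61 × 10 = 96.1 N down at 3.427 m → arm 1.707 m, τ = 96.1 × 1.707 = 164 N·m counterclockwise.
Toolbox: 9.82 × 10 = 98.2 N down at 3.769 m → arm 2.049 m, τ = 98.2 × 2.049 = 201.2 N·m counterclockwise.
Bag of cement: 27.8 × 10 = 278 N down at 1.13 m → arm 0.59 m, τ = 278 × 0.59 = 164 N·m clockwise.
Net moment of existing loads = 201.2 N·m counterclockwise.
The sack of grain weighs 26.4 × 10 = 264 N and must supply an equal clockwise moment, so its lever arm about the knife-edge support is 201.2 / 264 = 0.762 m.
That puts it at 1.72 − 0.762 = 0.958 m from the right end.

x ≈ 0.958 m from the right end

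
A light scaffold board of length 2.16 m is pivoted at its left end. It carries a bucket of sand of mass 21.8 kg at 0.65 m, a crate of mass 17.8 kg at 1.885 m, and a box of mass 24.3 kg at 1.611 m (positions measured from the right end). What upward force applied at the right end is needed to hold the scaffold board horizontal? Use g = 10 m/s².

F ≈ 237 N

Take moments about the left end.
Bucket of sand: 21.8 × 10 = 218 N down at 0.65 m → arm 1.51 m, τ = 218 × 1.51 = 329.2 N·m clockwise.
Crate: 17.8 × 10 = 178 N down at 1.885 m → arm 0.275 m, τ = 178 × 0.275 = 48.95 N·m clockwise.
Box: 24.3 × 10 = 243 N down at 1.611 m → arm 0.549 m, τ = 243 × 0.549 = 133.4 N·m clockwise.
Net moment of the loads = 511.5 N·m clockwise.
The upward force F acts at the right end, arm 2.16 m, giving F × 2.16 counterclockwise.
Στ = 0 ⇒ F × 2.16 = 511.5 ⇒ F = 511.5 / 2.16 = 237 N.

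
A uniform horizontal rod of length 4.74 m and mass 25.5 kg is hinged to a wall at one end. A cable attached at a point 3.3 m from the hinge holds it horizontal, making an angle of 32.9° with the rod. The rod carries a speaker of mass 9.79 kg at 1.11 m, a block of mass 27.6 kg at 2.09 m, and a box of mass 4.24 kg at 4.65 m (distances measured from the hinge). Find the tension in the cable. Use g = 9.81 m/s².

T ≈ 814 N

Sum moments about the hinge (the unknown hinge reaction has zero arm there).
Beam weight: 25.5 × 9.81 = 250.2 N down at 2.37 m → arm 2.37 m, τ = 250.2 × 2.37 = 593 N·m clockwise.
Speaker: 9.79 × 9.81 = 96.04 N down at 1.11 m → arm 1.11 m, τ = 96.04 × 1.11 = 106.6 N·m clockwise.
Block: 27.6 × 9.81 = 270.8 N down at 2.09 m → arm 2.09 m, τ = 270.8 × 2.09 = 566 N·m clockwise.
Box: 4.24 × 9.81 = 41.59 N down at 4.65 m → arm 4.65 m, τ = 41.59 × 4.65 = 193.4 N·m clockwise.
Total clockwise load moment = 1459 N·m.
The cable tension T acts at 3.3 m; only its component perpendicular to the rod, T sinθ, produces torque. sin 32.9° = 0.5432.
Setting net torque to zero: T × 3.3 × 0.5432 = 1459 → T = 1459 / 1.793 = 814 N.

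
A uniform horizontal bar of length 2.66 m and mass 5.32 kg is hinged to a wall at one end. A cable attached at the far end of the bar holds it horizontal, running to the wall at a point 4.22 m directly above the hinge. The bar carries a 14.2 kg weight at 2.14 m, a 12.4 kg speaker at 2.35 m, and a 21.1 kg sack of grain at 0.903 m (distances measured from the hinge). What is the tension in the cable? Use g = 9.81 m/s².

T ≈ 373 N

Choose the hinge as the axis so the unknown hinge reaction has zero arm there.
Beam weight: 5.32 × 9.81 = 52.19 N down at 1.33 m → arm 1.33 m, τ = 52.19 × 1.33 = 69.41 N·m clockwise.
Weight: 14.2 × 9.81 = 139.3 N down at 2.14 m → arm 2.14 m, τ = 139.3 × 2.14 = 298.1 N·m clockwise.
Speaker: 12.4 × 9.81 = 121.6 N down at 2.35 m → arm 2.35 m, τ = 121.6 × 2.35 = 285.8 N·m clockwise.
Sack of grain: 21.1 × 9.81 = 207 N down at 0.903 m → arm 0.903 m, τ = 207 × 0.903 = 186.9 N·m clockwise.
Total clockwise load moment = 840.2 N·m.
The cable tension T acts at 2.66 m; only its component perpendicular to the bar, T sinθ, produces torque. sinθ = h/√(h²+d²) = 4.22/√(4.22²+2.66²) = 0.846.
Balancing moments: T × 2.66 × 0.846 = 840.2, giving T = 840.2 / 2.25 = 373 N.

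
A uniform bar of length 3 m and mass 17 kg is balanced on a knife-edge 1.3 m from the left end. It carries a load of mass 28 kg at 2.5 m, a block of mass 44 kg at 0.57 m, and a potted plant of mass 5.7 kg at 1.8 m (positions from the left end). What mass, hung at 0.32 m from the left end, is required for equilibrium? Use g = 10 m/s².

About the knife-edge (at 1.3 m from the left end):
Beam weight: 17 × 10 = 170 N down at 1.5 m → arm 0.2 m, τ = 170 × 0.2 = 34 N·m clockwise.
Load: 28 × 10 = 280 N down at 2.5 m → arm 1.2 m, τ = 280 × 1.2 = 336 N·m clockwise.
Block: 44 × 10 = 440 N down at 0.57 m → arm 0.73 m, τ = 440 × 0.73 = 321.2 N·m counterclockwise.
Potted plant: 5.7 × 10 = 57 N down at 1.8 m → arm 0.5 m, τ = 57 × 0.5 = 28.5 N·m clockwise.
Net moment of known loads = 77.3 N·m clockwise.
An unknown mass m at 0.32 m has arm 0.98 m; its moment is m·g·0.98 counterclockwise.
Balancing moments: m × 10 × 0.98 = 77.3, giving m = 77.3 / (10 × 0.98) = 7.89 kg.

m ≈ 7.89 kg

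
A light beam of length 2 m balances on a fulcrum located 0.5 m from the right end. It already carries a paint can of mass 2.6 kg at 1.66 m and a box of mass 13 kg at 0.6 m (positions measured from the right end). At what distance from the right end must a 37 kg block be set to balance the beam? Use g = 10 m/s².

Taking torques about the fulcrum (at 0.5 m from the right end):
Paint can: 2.6 × 10 = 26 N down at 1.66 m → arm 1.16 m, τ = 26 × 1.16 = 30.16 N·m counterclockwise.
Box: 13 × 10 = 130 N down at 0.6 m → arm 0.1 m, τ = 130 × 0.1 = 13 N·m counterclockwise.
Net moment of existing loads = 43.16 N·m counterclockwise.
The block weighs 37 × 10 = 370 N and must supply an equal clockwise moment, so its lever arm about the fulcrum is 43.16 / 370 = 0.117 m.
That puts it at 0.5 − 0.117 = 0.383 m from the right end.

x ≈ 0.383 m from the right end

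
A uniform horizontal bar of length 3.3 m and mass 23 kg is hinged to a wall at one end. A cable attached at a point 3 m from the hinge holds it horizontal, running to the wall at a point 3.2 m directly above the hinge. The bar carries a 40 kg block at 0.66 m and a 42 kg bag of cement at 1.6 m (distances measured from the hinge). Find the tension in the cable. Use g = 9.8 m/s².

T ≈ 589 N

Choose the hinge as the axis so the unknown hinge reaction has zero arm there.
Beam weight: 23 × 9.8 = 225.4 N down at 1.65 m → arm 1.65 m, τ = 225.4 × 1.65 = 371.9 N·m clockwise.
Block: 40 × 9.8 = 392 N down at 0.66 m → arm 0.66 m, τ = 392 × 0.66 = 258.7 N·m clockwise.
Bag of cement: 42 × 9.8 = 411.6 N down at 1.6 m → arm 1.6 m, τ = 411.6 × 1.6 = 658.6 N·m clockwise.
Total clockwise load moment = 1289 N·m.
The cable tension T acts at 3 m; only its component perpendicular to the bar, T sinθ, produces torque. sinθ = h/√(h²+d²) = 3.2/√(3.2²+3²) = 0.7295.
Setting net torque to zero: T × 3 × 0.7295 = 1289 → T = 1289 / 2.189 = 589 N.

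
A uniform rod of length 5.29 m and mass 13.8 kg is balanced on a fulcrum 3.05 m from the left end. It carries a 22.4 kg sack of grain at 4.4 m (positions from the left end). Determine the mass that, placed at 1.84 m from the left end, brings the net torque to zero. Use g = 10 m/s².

Sum moments about the fulcrum (at 3.05 m from the left end) (the support reaction has zero arm there).
Beam weight: 13.8 × 10 = 138 N down at 2.645 m → arm 0.405 m, τ = 138 × 0.405 = 55.89 N·m counterclockwise.
Sack of grain: 22.4 × 10 = 224 N down at 4.4 m → arm 1.35 m, τ = 224 × 1.35 = 302.4 N·m clockwise.
Net moment of known loads = 246.5 N·m clockwise.
An unknown mass m at 1.84 m has arm 1.21 m; its moment is m·g·1.21 counterclockwise.
For rotational equilibrium, m × 10 × 1.21 = 246.5, so m = 246.5 / (10 × 1.21) = 20.4 kg.

m ≈ 20.4 kg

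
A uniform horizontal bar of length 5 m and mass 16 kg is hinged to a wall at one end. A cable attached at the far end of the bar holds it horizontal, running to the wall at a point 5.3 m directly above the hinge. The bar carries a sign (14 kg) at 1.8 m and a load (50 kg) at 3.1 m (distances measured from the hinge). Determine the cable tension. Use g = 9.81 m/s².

About the hinge:
Beam weight: 16 × 9.81 = 157 N down at 2.5 m → arm 2.5 m, τ = 157 × 2.5 = 392.5 N·m clockwise.
Sign: 14 × 9.81 = 137.3 N down at 1.8 m → arm 1.8 m, τ = 137.3 × 1.8 = 247.1 N·m clockwise.
Load: 50 × 9.81 = 490.5 N down at 3.1 m → arm 3.1 m, τ = 490.5 × 3.1 = 1521 N·m clockwise.
Total clockwise load moment = 2161 N·m.
The cable tension T acts at 5 m; only its component perpendicular to the bar, T sinθ, produces torque. sinθ = h/√(h²+d²) = 5.3/√(5.3²+5²) = 0.7274.
Στ = 0 ⇒ T × 5 × 0.7274 = 2161 ⇒ T = 2161 / 3.637 = 594 N.

T ≈ 594 N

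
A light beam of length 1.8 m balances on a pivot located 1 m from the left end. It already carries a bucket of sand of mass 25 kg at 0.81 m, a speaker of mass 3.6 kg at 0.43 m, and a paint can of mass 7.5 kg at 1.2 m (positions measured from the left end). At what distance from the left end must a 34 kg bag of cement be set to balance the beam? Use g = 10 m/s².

x ≈ 1.16 m from the left end

Taking torques about the pivot (at 1 m from the left end):
Bucket of sand: 25 × 10 = 250 N down at 0.81 m → arm 0.19 m, τ = 250 × 0.19 = 47.5 N·m counterclockwise.
Speaker: 3.6 × 10 = 36 N down at 0.43 m → arm 0.57 m, τ = 36 × 0.57 = 20.52 N·m counterclockwise.
Paint can: 7.5 × 10 = 75 N down at 1.2 m → arm 0.2 m, τ = 75 × 0.2 = 15 N·m clockwise.
Net moment of existing loads = 53.02 N·m counterclockwise.
The bag of cement weighs 34 × 10 = 340 N and must supply an equal clockwise moment, so its lever arm about the pivot is 53.02 / 340 = 0.156 m.
That puts it at 1 + 0.156 = 1.16 m from the left end.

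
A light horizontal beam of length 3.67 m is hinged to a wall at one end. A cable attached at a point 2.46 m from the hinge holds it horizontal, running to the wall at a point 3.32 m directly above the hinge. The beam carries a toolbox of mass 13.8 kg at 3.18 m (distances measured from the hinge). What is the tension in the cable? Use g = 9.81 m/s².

Taking torques about the hinge:
Toolbox: 13.8 × 9.81 = 135.4 N down at 3.18 m → arm 3.18 m, τ = 135.4 × 3.18 = 430.6 N·m clockwise.
Total clockwise load moment = 430.6 N·m.
The cable tension T acts at 2.46 m; only its component perpendicular to the beam, T sinθ, produces torque. sinθ = h/√(h²+d²) = 3.32/√(3.32²+2.46²) = 0.8035.
Setting net torque to zero: T × 2.46 × 0.8035 = 430.6 → T = 430.6 / 1.977 = 218 N.

T ≈ 218 N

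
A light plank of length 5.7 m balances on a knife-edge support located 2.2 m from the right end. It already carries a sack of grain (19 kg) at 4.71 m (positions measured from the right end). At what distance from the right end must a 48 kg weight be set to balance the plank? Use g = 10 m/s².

Sum moments about the knife-edge support (at 2.2 m from the right end) (the support reaction has zero arm there).
Sack of grain: 19 × 10 = 190 N down at 4.71 m → arm 2.51 m, τ = 190 × 2.51 = 476.9 N·m counterclockwise.
Net moment of existing loads = 476.9 N·m counterclockwise.
The weight weighs 48 × 10 = 480 N and must supply an equal clockwise moment, so its lever arm about the knife-edge support is 476.9 / 480 = 0.994 m.
That puts it at 2.2 − 0.994 = 1.21 m from the right end.

x ≈ 1.21 m from the right end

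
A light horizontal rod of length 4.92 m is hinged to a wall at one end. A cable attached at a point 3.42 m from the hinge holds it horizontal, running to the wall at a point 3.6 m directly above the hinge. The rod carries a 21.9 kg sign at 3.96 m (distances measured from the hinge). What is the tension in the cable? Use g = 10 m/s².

T ≈ 350 N

Sum moments about the hinge (the unknown hinge reaction has zero arm there).
Sign: 21.9 × 10 = 219 N down at 3.96 m → arm 3.96 m, τ = 219 × 3.96 = 867.2 N·m clockwise.
Total clockwise load moment = 867.2 N·m.
The cable tension T acts at 3.42 m; only its component perpendicular to the rod, T sinθ, produces torque. sinθ = h/√(h²+d²) = 3.6/√(3.6²+3.42²) = 0.725.
Setting net torque to zero: T × 3.42 × 0.725 = 867.2 → T = 867.2 / 2.479 = 350 N.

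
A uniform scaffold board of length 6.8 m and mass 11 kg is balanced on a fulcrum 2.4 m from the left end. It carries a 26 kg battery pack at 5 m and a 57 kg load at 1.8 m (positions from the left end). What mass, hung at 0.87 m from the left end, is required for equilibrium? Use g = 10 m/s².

m ≈ 29 kg

Taking torques about the fulcrum (at 2.4 m from the left end):
Beam weight: 11 × 10 = 110 N down at 3.4 m → arm 1 m, τ = 110 × 1 = 110 N·m clockwise.
Battery pack: 26 × 10 = 260 N down at 5 m → arm 2.6 m, τ = 260 × 2.6 = 676 N·m clockwise.
Load: 57 × 10 = 570 N down at 1.8 m → arm 0.6 m, τ = 570 × 0.6 = 342 N·m counterclockwise.
Net moment of known loads = 444 N·m clockwise.
An unknown mass m at 0.87 m has arm 1.53 m; its moment is m·g·1.53 counterclockwise.
Στ = 0 ⇒ m × 10 × 1.53 = 444 ⇒ m = 444 / (10 × 1.53) = 29 kg.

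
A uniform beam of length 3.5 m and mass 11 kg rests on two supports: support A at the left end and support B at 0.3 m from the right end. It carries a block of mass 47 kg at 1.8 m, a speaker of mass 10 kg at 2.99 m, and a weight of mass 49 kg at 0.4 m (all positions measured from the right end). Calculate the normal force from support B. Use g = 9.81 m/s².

R_B ≈ 785 N

Sum moments about support A (its reaction then has zero moment arm).
Beam weight: 11 × 9.81 = 107.9 N down at 1.75 m → arm 1.75 m, τ = 107.9 × 1.75 = 188.8 N·m clockwise.
Block: 47 × 9.81 = 461.1 N down at 1.8 m → arm 1.7 m, τ = 461.1 × 1.7 = 783.9 N·m clockwise.
Speaker: 10 × 9.81 = 98.1 N down at 2.99 m → arm 0.51 m, τ = 98.1 × 0.51 = 50.03 N·m clockwise.
Weight: 49 × 9.81 = 480.7 N down at 0.4 m → arm 3.1 m, τ = 480.7 × 3.1 = 1490 N·m clockwise.
Net load moment about support A = 2513 N·m clockwise.
Reaction R at support B is upward at 0.3 m, arm 3.2 m → moment R × 3.2 counterclockwise.
Balancing moments: R × 3.2 = 2513, giving R = 785 N.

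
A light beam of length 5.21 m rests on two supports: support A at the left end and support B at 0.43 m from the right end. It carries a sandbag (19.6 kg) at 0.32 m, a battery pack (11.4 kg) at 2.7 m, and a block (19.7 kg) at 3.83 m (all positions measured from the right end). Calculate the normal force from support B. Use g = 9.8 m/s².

About support A:
Sandbag: 19.6 × 9.8 = 192.1 N down at 0.32 m → arm 4.89 m, τ = 192.1 × 4.89 = 939.4 N·m clockwise.
Battery pack: 11.4 × 9.8 = 111.7 N down at 2.7 m → arm 2.51 m, τ = 111.7 × 2.51 = 280.4 N·m clockwise.
Block: 19.7 × 9.8 = 193.1 N down at 3.83 m → arm 1.38 m, τ = 193.1 × 1.38 = 266.5 N·m clockwise.
Net load moment about support A = 1486 N·m clockwise.
Reaction R at support B is upward at 0.43 m, arm 4.78 m → moment R × 4.78 counterclockwise.
Setting net torque to zero: R × 4.78 = 1486 → R = 311 N.

R_B ≈ 311 N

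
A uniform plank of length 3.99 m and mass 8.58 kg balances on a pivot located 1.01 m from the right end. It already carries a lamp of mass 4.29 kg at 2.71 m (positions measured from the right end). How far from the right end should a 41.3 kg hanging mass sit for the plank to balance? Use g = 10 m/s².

x ≈ 0.629 m from the right end

Take moments about the pivot (at 1.01 m from the right end).
Beam weight: 8.58 × 10 = 85.8 N down at 1.995 m → arm 0.985 m, τ = 85.8 × 0.985 = 84.51 N·m counterclockwise.
Lamp: 4.29 × 10 = 42.9 N down at 2.71 m → arm 1.7 m, τ = 42.9 × 1.7 = 72.93 N·m counterclockwise.
Net moment of existing loads = 157.4 N·m counterclockwise.
The hanging mass weighs 41.3 × 10 = 413 N and must supply an equal clockwise moment, so its lever arm about the pivot is 157.4 / 413 = 0.381 m.
That puts it at 1.01 − 0.381 = 0.629 m from the right end.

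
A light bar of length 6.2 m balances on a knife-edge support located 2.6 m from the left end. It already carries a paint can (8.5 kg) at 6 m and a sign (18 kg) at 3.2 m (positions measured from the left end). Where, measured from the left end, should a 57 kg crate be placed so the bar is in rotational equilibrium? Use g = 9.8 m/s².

About the knife-edge support (at 2.6 m from the left end):
Paint can: 8.5 × 9.8 = 83.3 N down at 6 m → arm 3.4 m, τ = 83.3 × 3.4 = 283.2 N·m clockwise.
Sign: 18 × 9.8 = 176.4 N down at 3.2 m → arm 0.6 m, τ = 176.4 × 0.6 = 105.8 N·m clockwise.
Net moment of existing loads = 389 N·m clockwise.
The crate weighs 57 × 9.8 = 558.6 N and must supply an equal counterclockwise moment, so its lever arm about the knife-edge support is 389 / 558.6 = 0.696 m.
That puts it at 2.6 − 0.696 = 1.9 m from the left end.

x ≈ 1.9 m from the left end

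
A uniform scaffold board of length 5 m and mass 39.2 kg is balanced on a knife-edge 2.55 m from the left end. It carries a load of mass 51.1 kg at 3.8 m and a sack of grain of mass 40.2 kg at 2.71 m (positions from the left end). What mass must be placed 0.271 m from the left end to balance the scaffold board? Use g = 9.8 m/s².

About the knife-edge (at 2.55 m from the left end):
Beam weight: 39.2 × 9.8 = 384.2 N down at 2.5 m → arm 0.05 m, τ = 384.2 × 0.05 = 19.21 N·m counterclockwise.
Load: 51.1 × 9.8 = 500.8 N down at 3.8 m → arm 1.25 m, τ = 500.8 × 1.25 = 626 N·m clockwise.
Sack of grain: 40.2 × 9.8 = 394 N down at 2.71 m → arm 0.16 m, τ = 394 × 0.16 = 63.04 N·m clockwise.
Net moment of known loads = 669.8 N·m clockwise.
An unknown mass m at 0.271 m has arm 2.279 m; its moment is m·g·2.279 counterclockwise.
Στ = 0 ⇒ m × 9.8 × 2.279 = 669.8 ⇒ m = 669.8 / (9.8 × 2.279) = 30 kg.

m ≈ 30 kg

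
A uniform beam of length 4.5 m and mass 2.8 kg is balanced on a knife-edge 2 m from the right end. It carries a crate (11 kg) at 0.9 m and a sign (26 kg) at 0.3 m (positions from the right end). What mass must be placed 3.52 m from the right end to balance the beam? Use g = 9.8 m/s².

About the knife-edge (at 2 m from the right end):
Beam weight: 2.8 × 9.8 = 27.44 N down at 2.25 m → arm 0.25 m, τ = 27.44 × 0.25 = 6.86 N·m counterclockwise.
Crate: 11 × 9.8 = 107.8 N down at 0.9 m → arm 1.1 m, τ = 107.8 × 1.1 = 118.6 N·m clockwise.
Sign: 26 × 9.8 = 254.8 N down at 0.3 m → arm 1.7 m, τ = 254.8 × 1.7 = 433.2 N·m clockwise.
Net moment of known loads = 544.9 N·m clockwise.
An unknown mass m at 3.52 m has arm 1.52 m; its moment is m·g·1.52 counterclockwise.
Στ = 0 ⇒ m × 9.8 × 1.52 = 544.9 ⇒ m = 544.9 / (9.8 × 1.52) = 36.6 kg.

m ≈ 36.6 kg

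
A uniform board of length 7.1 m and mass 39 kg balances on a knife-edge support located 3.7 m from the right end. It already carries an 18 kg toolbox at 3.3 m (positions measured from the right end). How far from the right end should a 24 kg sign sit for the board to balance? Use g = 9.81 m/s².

x ≈ 4.24 m from the right end

Take moments about the knife-edge support (at 3.7 m from the right end).
Beam weight: 39 × 9.81 = 382.6 N down at 3.55 m → arm 0.15 m, τ = 382.6 × 0.15 = 57.39 N·m clockwise.
Toolbox: 18 × 9.81 = 176.6 N down at 3.3 m → arm 0.4 m, τ = 176.6 × 0.4 = 70.64 N·m clockwise.
Net moment of existing loads = 128 N·m clockwise.
The sign weighs 24 × 9.81 = 235.4 N and must supply an equal counterclockwise moment, so its lever arm about the knife-edge support is 128 / 235.4 = 0.544 m.
That puts it at 3.7 + 0.544 = 4.24 m from the right end.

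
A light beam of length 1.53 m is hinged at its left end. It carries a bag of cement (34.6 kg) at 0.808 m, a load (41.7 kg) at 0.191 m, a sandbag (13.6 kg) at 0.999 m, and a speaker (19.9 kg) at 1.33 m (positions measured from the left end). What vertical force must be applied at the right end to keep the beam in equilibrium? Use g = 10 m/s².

F ≈ 497 N

Take moments about the left end.
Bag of cement: 34.6 × 10 = 346 N down at 0.808 m → arm 0.808 m, τ = 346 × 0.808 = 279.6 N·m clockwise.
Load: 41.7 × 10 = 417 N down at 0.191 m → arm 0.191 m, τ = 417 × 0.191 = 79.65 N·m clockwise.
Sandbag: 13.6 × 10 = 136 N down at 0.999 m → arm 0.999 m, τ = 136 × 0.999 = 135.9 N·m clockwise.
Speaker: 19.9 × 10 = 199 N down at 1.33 m → arm 1.33 m, τ = 199 × 1.33 = 264.7 N·m clockwise.
Net moment of the loads = 759.8 N·m clockwise.
The upward force F acts at the right end, arm 1.53 m, giving F × 1.53 counterclockwise.
Setting net torque to zero: F × 1.53 = 759.8 → F = 759.8 / 1.53 = 497 N.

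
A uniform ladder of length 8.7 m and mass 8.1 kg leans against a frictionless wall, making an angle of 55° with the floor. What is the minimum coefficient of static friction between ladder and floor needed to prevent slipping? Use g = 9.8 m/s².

μ_min ≈ 0.35

Taking torques about the foot of the ladder:
Ladder weight 8.1×9.8 = 79.38 N acts at 4.35 m along the ladder; its horizontal arm is 4.35·cos55° = 2.495 m → τ = 198.1 N·m clockwise.
Wall normal N acts horizontally at the top; its moment arm is the height L sinθ = 8.7·sin55° = 7.127 m, counterclockwise.
Balancing moments: N × 7.127 = 198.1, giving N = 27.8 N.
ΣFx = 0 ⇒ f = N_wall = 27.8 N. ΣFy = 0 ⇒ N_floor = 79.38 N.
μ_min = f / N_floor = 27.8 / 79.38 = 0.35.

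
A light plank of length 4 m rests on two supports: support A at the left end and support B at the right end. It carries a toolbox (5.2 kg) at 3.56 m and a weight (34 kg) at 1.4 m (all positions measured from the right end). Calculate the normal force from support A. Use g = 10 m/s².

R_A ≈ 165 N

Take moments about support B.
Toolbox: 5.2 × 10 = 52 N down at 3.56 m → arm 3.56 m, τ = 52 × 3.56 = 185.1 N·m counterclockwise.
Weight: 34 × 10 = 340 N down at 1.4 m → arm 1.4 m, τ = 340 × 1.4 = 476 N·m counterclockwise.
Net load moment about support B = 661.1 N·m counterclockwise.
Reaction R at support A is upward at 4 m, arm 4 m → moment R × 4 clockwise.
Balancing moments: R × 4 = 661.1, giving R = 165 N.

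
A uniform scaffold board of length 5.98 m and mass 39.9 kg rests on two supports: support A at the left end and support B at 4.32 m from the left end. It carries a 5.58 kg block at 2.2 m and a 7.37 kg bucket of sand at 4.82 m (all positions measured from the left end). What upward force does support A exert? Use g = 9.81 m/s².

About support B:
Beam weight: 39.9 × 9.81 = 391.4 N down at 2.99 m → arm 1.33 m, τ = 391.4 × 1.33 = 520.6 N·m counterclockwise.
Block: 5.58 × 9.81 = 54.74 N down at 2.2 m → arm 2.12 m, τ = 54.74 × 2.12 = 116 N·m counterclockwise.
Bucket of sand: 7.37 × 9.81 = 72.3 N down at 4.82 m → arm 0.5 m, τ = 72.3 × 0.5 = 36.15 N·m clockwise.
Net load moment about support B = 600.5 N·m counterclockwise.
Reaction R at support A is upward at 0 m, arm 4.32 m → moment R × 4.32 clockwise.
For rotational equilibrium, R × 4.32 = 600.5, so R = 139 N.

R_A ≈ 139 N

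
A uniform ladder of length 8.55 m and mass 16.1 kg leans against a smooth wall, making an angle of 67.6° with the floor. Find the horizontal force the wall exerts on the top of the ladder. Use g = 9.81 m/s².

Choose the foot of the ladder as the axis so the floor normal and friction both act there and drop out.
Ladder weight 16.1×9.81 = 157.9 N acts at 4.275 m along the ladder; its horizontal arm is 4.275·cos67.6° = 1.629 m → τ = 257.2 N·m clockwise.
Wall normal N acts horizontally at the top; its moment arm is the height L sinθ = 8.55·sin67.6° = 7.905 m, counterclockwise.
Στ = 0 ⇒ N × 7.905 = 257.2 ⇒ N = 32.5 N.

N_wall ≈ 32.5 N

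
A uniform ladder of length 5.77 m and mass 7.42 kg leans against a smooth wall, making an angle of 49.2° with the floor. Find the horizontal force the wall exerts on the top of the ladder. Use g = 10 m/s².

Sum moments about the foot of the ladder (the floor normal and friction both act there and drop out).
Ladder weight 7.42×10 = 74.2 N acts at 2.885 m along the ladder; its horizontal arm is 2.885·cos49.2° = 1.885 m → τ = 139.9 N·m clockwise.
Wall normal N acts horizontally at the top; its moment arm is the height L sinθ = 5.77·sin49.2° = 4.368 m, counterclockwise.
Setting net torque to zero: N × 4.368 = 139.9 → N = 32 N.

N_wall ≈ 32 N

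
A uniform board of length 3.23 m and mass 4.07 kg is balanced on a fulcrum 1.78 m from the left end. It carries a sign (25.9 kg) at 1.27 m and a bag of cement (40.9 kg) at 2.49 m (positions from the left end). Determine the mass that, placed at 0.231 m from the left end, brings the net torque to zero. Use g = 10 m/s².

Take moments about the fulcrum (at 1.78 m from the left end).
Beam weight: 4.07 × 10 = 40.7 N down at 1.615 m → arm 0.165 m, τ = 40.7 × 0.165 = 6.716 N·m counterclockwise.
Sign: 25.9 × 10 = 259 N down at 1.27 m → arm 0.51 m, τ = 259 × 0.51 = 132.1 N·m counterclockwise.
Bag of cement: 40.9 × 10 = 409 N down at 2.49 m → arm 0.71 m, τ = 409 × 0.71 = 290.4 N·m clockwise.
Net moment of known loads = 151.6 N·m clockwise.
An unknown mass m at 0.231 m has arm 1.549 m; its moment is m·g·1.549 counterclockwise.
Balancing moments: m × 10 × 1.549 = 151.6, giving m = 151.6 / (10 × 1.549) = 9.79 kg.

m ≈ 9.79 kg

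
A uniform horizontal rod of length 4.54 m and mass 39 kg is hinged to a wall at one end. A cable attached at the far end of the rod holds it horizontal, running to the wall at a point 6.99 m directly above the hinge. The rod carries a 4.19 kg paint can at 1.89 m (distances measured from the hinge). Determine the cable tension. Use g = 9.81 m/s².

Take moments about the hinge.
Beam weight: 39 × 9.81 = 382.6 N down at 2.27 m → arm 2.27 m, τ = 382.6 × 2.27 = 868.5 N·m clockwise.
Paint can: 4.19 × 9.81 = 41.1 N down at 1.89 m → arm 1.89 m, τ = 41.1 × 1.89 = 77.68 N·m clockwise.
Total clockwise load moment = 946.2 N·m.
The cable tension T acts at 4.54 m; only its component perpendicular to the rod, T sinθ, produces torque. sinθ = h/√(h²+d²) = 6.99/√(6.99²+4.54²) = 0.8386.
Στ = 0 ⇒ T × 4.54 × 0.8386 = 946.2 ⇒ T = 946.2 / 3.807 = 249 N.

T ≈ 249 N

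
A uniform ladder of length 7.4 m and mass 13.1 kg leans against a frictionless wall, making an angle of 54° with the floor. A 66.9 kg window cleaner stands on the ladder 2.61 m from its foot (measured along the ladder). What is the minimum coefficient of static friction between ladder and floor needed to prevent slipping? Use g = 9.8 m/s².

Taking torques about the foot of the ladder:
Ladder weight 13.1×9.8 = 128.4 N acts at 3.7 m along the ladder; its horizontal arm is 3.7·cos54° = 2.175 m → τ = 279.3 N·m clockwise.
Window cleaner: 66.9×9.8 = 655.6 N at 2.61 m → arm 1.534 m → τ = 1006 N·m clockwise.
Wall normal N acts horizontally at the top; its moment arm is the height L sinθ = 7.4·sin54° = 5.987 m, counterclockwise.
For rotational equilibrium, N × 5.987 = 1285, so N = 214.6 N.
ΣFx = 0 ⇒ f = N_wall = 214.6 N. ΣFy = 0 ⇒ N_floor = 784 N.
μ_min = f / N_floor = 214.6 / 784 = 0.274.

μ_min ≈ 0.274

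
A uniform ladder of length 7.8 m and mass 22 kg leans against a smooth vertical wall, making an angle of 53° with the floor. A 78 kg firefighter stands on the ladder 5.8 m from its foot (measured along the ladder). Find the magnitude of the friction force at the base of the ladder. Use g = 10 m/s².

Taking torques about the foot of the ladder:
Ladder weight 22×10 = 220 N acts at 3.9 m along the ladder; its horizontal arm is 3.9·cos53° = 2.347 m → τ = 516.3 N·m clockwise.
Firefighter: 78×10 = 780 N at 5.8 m → arm 3.491 m → τ = 2723 N·m clockwise.
Wall normal N acts horizontally at the top; its moment arm is the height L sinθ = 7.8·sin53° = 6.229 m, counterclockwise.
Στ = 0 ⇒ N × 6.229 = 3239 ⇒ N = 520 N.
ΣFx = 0: friction at the foot balances the wall's push, so f = N_wall = 520 N.

f ≈ 520 N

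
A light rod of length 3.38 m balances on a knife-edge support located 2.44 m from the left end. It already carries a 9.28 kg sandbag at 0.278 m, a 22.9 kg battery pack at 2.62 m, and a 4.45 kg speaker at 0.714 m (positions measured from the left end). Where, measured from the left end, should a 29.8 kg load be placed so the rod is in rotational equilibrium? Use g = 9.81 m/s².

Take moments about the knife-edge support (at 2.44 m from the left end).
Sandbag: 9.28 × 9.81 = 91.04 N down at 0.278 m → arm 2.162 m, τ = 91.04 × 2.162 = 196.8 N·m counterclockwise.
Battery pack: 22.9 × 9.81 = 224.6 N down at 2.62 m → arm 0.18 m, τ = 224.6 × 0.18 = 40.43 N·m clockwise.
Speaker: 4.45 × 9.81 = 43.65 N down at 0.714 m → arm 1.726 m, τ = 43.65 × 1.726 = 75.34 N·m counterclockwise.
Net moment of existing loads = 231.7 N·m counterclockwise.
The load weighs 29.8 × 9.81 = 292.3 N and must supply an equal clockwise moment, so its lever arm about the knife-edge support is 231.7 / 292.3 = 0.793 m.
That puts it at 2.44 + 0.793 = 3.23 m from the left end.

x ≈ 3.23 m from the left end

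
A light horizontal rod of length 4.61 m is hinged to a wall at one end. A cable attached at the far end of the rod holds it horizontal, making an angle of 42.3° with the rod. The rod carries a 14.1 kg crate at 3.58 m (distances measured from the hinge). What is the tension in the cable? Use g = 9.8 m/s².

T ≈ 159 N

Take moments about the hinge.
Crate: 14.1 × 9.8 = 138.2 N down at 3.58 m → arm 3.58 m, τ = 138.2 × 3.58 = 494.8 N·m clockwise.
Total clockwise load moment = 494.8 N·m.
The cable tension T acts at 4.61 m; only its component perpendicular to the rod, T sinθ, produces torque. sin 42.3° = 0.673.
For rotational equilibrium, T × 4.61 × 0.673 = 494.8, so T = 494.8 / 3.103 = 159 N.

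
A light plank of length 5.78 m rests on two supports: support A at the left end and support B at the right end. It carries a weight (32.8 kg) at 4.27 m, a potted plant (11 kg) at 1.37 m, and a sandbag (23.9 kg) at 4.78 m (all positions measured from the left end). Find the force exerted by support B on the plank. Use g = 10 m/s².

Sum moments about support A (its reaction then has zero moment arm).
Weight: 32.8 × 10 = 328 N down at 4.27 m → arm 4.27 m, τ = 328 × 4.27 = 1401 N·m clockwise.
Potted plant: 11 × 10 = 110 N down at 1.37 m → arm 1.37 m, τ = 110 × 1.37 = 150.7 N·m clockwise.
Sandbag: 23.9 × 10 = 239 N down at 4.78 m → arm 4.78 m, τ = 239 × 4.78 = 1142 N·m clockwise.
Net load moment about support A = 2694 N·m clockwise.
Reaction R at support B is upward at 5.78 m, arm 5.78 m → moment R × 5.78 counterclockwise.
Setting net torque to zero: R × 5.78 = 2694 → R = 466 N.

R_B ≈ 466 N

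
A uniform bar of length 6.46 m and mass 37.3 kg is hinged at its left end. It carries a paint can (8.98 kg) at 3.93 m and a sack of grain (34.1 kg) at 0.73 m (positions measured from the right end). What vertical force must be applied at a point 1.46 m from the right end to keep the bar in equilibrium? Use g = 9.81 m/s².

Take moments about the left end.
Beam weight: 37.3 × 9.81 = 365.9 N down at 3.23 m → arm 3.23 m, τ = 365.9 × 3.23 = 1182 N·m clockwise.
Paint can: 8.98 × 9.81 = 88.09 N down at 3.93 m → arm 2.53 m, τ = 88.09 × 2.53 = 222.9 N·m clockwise.
Sack of grain: 34.1 × 9.81 = 334.5 N down at 0.73 m → arm 5.73 m, τ = 334.5 × 5.73 = 1917 N·m clockwise.
Net moment of the loads = 3322 N·m clockwise.
The upward force F acts at a point 1.46 m from the right end, arm 5 m, giving F × 5 counterclockwise.
For rotational equilibrium, F × 5 = 3322, so F = 3322 / 5 = 664 N.

F ≈ 664 N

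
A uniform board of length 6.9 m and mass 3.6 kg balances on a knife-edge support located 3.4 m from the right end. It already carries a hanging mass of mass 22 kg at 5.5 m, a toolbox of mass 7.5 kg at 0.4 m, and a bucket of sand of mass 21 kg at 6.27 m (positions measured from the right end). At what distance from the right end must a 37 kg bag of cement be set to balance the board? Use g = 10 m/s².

x ≈ 1.13 m from the right end

Choose the knife-edge support (at 3.4 m from the right end) as the axis so the support reaction has zero arm there.
Beam weight: 3.6 × 10 = 36 N down at 3.45 m → arm 0.05 m, τ = 36 × 0.05 = 1.8 N·m counterclockwise.
Hanging mass: 22 × 10 = 220 N down at 5.5 m → arm 2.1 m, τ = 220 × 2.1 = 462 N·m counterclockwise.
Toolbox: 7.5 × 10 = 75 N down at 0.4 m → arm 3 m, τ = 75 × 3 = 225 N·m clockwise.
Bucket of sand: 21 × 10 = 210 N down at 6.27 m → arm 2.87 m, τ = 210 × 2.87 = 602.7 N·m counterclockwise.
Net moment of existing loads = 841.5 N·m counterclockwise.
The bag of cement weighs 37 × 10 = 370 N and must supply an equal clockwise moment, so its lever arm about the knife-edge support is 841.5 / 370 = 2.27 m.
That puts it at 3.4 − 2.27 = 1.13 m from the right end.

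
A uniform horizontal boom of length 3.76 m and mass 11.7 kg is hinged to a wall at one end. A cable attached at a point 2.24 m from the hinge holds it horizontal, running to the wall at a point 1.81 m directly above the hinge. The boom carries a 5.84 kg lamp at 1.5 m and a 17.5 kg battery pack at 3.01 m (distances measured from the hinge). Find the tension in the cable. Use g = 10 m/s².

About the hinge:
Beam weight: 11.7 × 10 = 117 N down at 1.88 m → arm 1.88 m, τ = 117 × 1.88 = 220 N·m clockwise.
Lamp: 5.84 × 10 = 58.4 N down at 1.5 m → arm 1.5 m, τ = 58.4 × 1.5 = 87.6 N·m clockwise.
Battery pack: 17.5 × 10 = 175 N down at 3.01 m → arm 3.01 m, τ = 175 × 3.01 = 526.8 N·m clockwise.
Total clockwise load moment = 834.4 N·m.
The cable tension T acts at 2.24 m; only its component perpendicular to the boom, T sinθ, produces torque. sinθ = h/√(h²+d²) = 1.81/√(1.81²+2.24²) = 0.6285.
Στ = 0 ⇒ T × 2.24 × 0.6285 = 834.4 ⇒ T = 834.4 / 1.408 = 593 N.

T ≈ 593 N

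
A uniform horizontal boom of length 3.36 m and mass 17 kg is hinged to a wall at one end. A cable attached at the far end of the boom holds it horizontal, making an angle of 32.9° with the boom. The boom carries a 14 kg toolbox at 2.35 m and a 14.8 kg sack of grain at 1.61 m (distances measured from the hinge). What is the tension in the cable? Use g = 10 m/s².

Choose the hinge as the axis so the unknown hinge reaction has zero arm there.
Beam weight: 17 × 10 = 170 N down at 1.68 m → arm 1.68 m, τ = 170 × 1.68 = 285.6 N·m clockwise.
Toolbox: 14 × 10 = 140 N down at 2.35 m → arm 2.35 m, τ = 140 × 2.35 = 329 N·m clockwise.
Sack of grain: 14.8 × 10 = 148 N down at 1.61 m → arm 1.61 m, τ = 148 × 1.61 = 238.3 N·m clockwise.
Total clockwise load moment = 852.9 N·m.
The cable tension T acts at 3.36 m; only its component perpendicular to the boom, T sinθ, produces torque. sin 32.9° = 0.5432.
For rotational equilibrium, T × 3.36 × 0.5432 = 852.9, so T = 852.9 / 1.825 = 467 N.

T ≈ 467 N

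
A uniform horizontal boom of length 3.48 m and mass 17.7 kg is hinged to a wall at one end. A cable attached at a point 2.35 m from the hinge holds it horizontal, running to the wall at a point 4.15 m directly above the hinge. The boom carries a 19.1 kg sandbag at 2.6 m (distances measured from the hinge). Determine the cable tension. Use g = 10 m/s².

T ≈ 393 N

Taking torques about the hinge:
Beam weight: 17.7 × 10 = 177 N down at 1.74 m → arm 1.74 m, τ = 177 × 1.74 = 308 N·m clockwise.
Sandbag: 19.1 × 10 = 191 N down at 2.6 m → arm 2.6 m, τ = 191 × 2.6 = 496.6 N·m clockwise.
Total clockwise load moment = 804.6 N·m.
The cable tension T acts at 2.35 m; only its component perpendicular to the boom, T sinθ, produces torque. sinθ = h/√(h²+d²) = 4.15/√(4.15²+2.35²) = 0.8702.
Setting net torque to zero: T × 2.35 × 0.8702 = 804.6 → T = 804.6 / 2.045 = 393 N.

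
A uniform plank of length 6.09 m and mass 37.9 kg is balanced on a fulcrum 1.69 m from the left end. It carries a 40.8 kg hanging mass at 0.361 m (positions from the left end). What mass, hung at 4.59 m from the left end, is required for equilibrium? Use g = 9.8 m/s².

About the fulcrum (at 1.69 m from the left end):
Beam weight: 37.9 × 9.8 = 371.4 N down at 3.045 m → arm 1.355 m, τ = 371.4 × 1.355 = 503.2 N·m clockwise.
Hanging mass: 40.8 × 9.8 = 399.8 N down at 0.361 m → arm 1.329 m, τ = 399.8 × 1.329 = 531.3 N·m counterclockwise.
Net moment of known loads = 28.1 N·m counterclockwise.
An unknown mass m at 4.59 m has arm 2.9 m; its moment is m·g·2.9 clockwise.
Balancing moments: m × 9.8 × 2.9 = 28.1, giving m = 28.1 / (9.8 × 2.9) = 0.989 kg.

m ≈ 0.989 kg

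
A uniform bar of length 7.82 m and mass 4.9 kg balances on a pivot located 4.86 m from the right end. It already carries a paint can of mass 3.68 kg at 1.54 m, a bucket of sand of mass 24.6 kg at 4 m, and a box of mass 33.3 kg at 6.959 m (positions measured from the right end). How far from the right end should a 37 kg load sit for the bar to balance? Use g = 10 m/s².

x ≈ 4 m from the right end

Choose the pivot (at 4.86 m from the right end) as the axis so the support reaction has zero arm there.
Beam weight: 4.9 × 10 = 49 N down at 3.91 m → arm 0.95 m, τ = 49 × 0.95 = 46.55 N·m clockwise.
Paint can: 3.68 × 10 = 36.8 N down at 1.54 m → arm 3.32 m, τ = 36.8 × 3.32 = 122.2 N·m clockwise.
Bucket of sand: 24.6 × 10 = 246 N down at 4 m → arm 0.86 m, τ = 246 × 0.86 = 211.6 N·m clockwise.
Box: 33.3 × 10 = 333 N down at 6.959 m → arm 2.099 m, τ = 333 × 2.099 = 699 N·m counterclockwise.
Net moment of existing loads = 318.6 N·m counterclockwise.
The load weighs 37 × 10 = 370 N and must supply an equal clockwise moment, so its lever arm about the pivot is 318.6 / 370 = 0.861 m.
That puts it at 4.86 − 0.861 = 4 m from the right end.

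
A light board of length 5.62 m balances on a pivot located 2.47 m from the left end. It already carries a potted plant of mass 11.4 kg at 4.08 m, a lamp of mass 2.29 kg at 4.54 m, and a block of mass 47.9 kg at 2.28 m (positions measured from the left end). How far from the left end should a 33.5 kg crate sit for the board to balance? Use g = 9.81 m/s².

x ≈ 2.05 m from the left end

Take moments about the pivot (at 2.47 m from the left end).
Potted plant: 11.4 × 9.81 = 111.8 N down at 4.08 m → arm 1.61 m, τ = 111.8 × 1.61 = 180 N·m clockwise.
Lamp: 2.29 × 9.81 = 22.46 N down at 4.54 m → arm 2.07 m, τ = 22.46 × 2.07 = 46.49 N·m clockwise.
Block: 47.9 × 9.81 = 469.9 N down at 2.28 m → arm 0.19 m, τ = 469.9 × 0.19 = 89.28 N·m counterclockwise.
Net moment of existing loads = 137.2 N·m clockwise.
The crate weighs 33.5 × 9.81 = 328.6 N and must supply an equal counterclockwise moment, so its lever arm about the pivot is 137.2 / 328.6 = 0.418 m.
That puts it at 2.47 − 0.418 = 2.05 m from the left end.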